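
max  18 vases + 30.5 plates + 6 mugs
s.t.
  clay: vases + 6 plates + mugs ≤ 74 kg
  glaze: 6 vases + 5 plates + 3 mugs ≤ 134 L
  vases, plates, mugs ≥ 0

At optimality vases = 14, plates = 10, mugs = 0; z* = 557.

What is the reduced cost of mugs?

-4.5

Both clay and glaze are binding at x*.
The binding rows give the dual system: 1·y_clay + 6·y_glaze = 18 and 6·y_clay + 5·y_glaze = 30.5.
→ y_clay = 3 and y_glaze = 2.5.
Reduced cost of mugs: c₃ − yᵀa₃ = 6 − (3·1 + 2.5·3) = 6 − 10.5 = -4.5.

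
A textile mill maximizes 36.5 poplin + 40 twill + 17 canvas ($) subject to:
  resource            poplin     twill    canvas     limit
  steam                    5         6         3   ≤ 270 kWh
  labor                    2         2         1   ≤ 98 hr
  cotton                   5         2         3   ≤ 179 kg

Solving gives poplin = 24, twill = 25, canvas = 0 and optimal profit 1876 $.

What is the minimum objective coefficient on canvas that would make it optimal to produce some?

Check each constraint at x*: steam 270/270 (tight); labor 98/98 (tight); cotton 170/179 (slack 9).
Since cotton is not tight, its dual is 0.
The binding rows give the dual system: 5·y_steam + 2·y_labor = 36.5 and 6·y_steam + 2·y_labor = 40.
This yields shadow prices y_steam = 3.5, y_labor = 9.5.
canvas enters the basis when its profit ≥ yᵀa₃ = 3.5·3 + 9.5·1 = 20.

20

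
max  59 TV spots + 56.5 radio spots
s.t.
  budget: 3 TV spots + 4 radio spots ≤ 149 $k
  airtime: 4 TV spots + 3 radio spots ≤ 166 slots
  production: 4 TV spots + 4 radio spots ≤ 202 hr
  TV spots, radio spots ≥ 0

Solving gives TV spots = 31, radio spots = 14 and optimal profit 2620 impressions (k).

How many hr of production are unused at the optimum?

production used = 4·31 + 4·14 = 180; slack = 202 − 180 = 22.

22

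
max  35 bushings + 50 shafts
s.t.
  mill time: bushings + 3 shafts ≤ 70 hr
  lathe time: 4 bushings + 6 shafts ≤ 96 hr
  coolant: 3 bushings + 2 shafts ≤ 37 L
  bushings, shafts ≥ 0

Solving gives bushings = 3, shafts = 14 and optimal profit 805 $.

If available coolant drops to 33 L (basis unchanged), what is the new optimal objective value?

At the optimum: mill time uses 45 of 70 (slack = 25); lathe time uses 96 of 96 (binding); coolant uses 37 of 37 (binding).
Since mill time is not tight, its dual is 0.
From A_Bᵀ y = c: 4·y_lathe time + 3·y_coolant = 35; 6·y_lathe time + 2·y_coolant = 50.
→ y_lathe time = 8 and y_coolant = 1.
Δz = y_coolant·Δb = 1 × (-4) = -4, so new z* = 805 − 4 = 801.

801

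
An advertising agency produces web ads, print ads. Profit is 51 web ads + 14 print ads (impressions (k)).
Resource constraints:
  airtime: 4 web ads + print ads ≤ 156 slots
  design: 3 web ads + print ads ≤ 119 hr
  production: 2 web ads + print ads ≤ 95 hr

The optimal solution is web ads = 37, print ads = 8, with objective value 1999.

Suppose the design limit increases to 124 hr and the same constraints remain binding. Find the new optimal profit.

At the optimum: airtime uses 156 of 156 (binding); design uses 119 of 119 (binding); production uses 82 of 95 (slack = 13).
Since production is not tight, its dual is 0.
From A_Bᵀ y = c: 4·y_airtime + 3·y_design = 51; 1·y_airtime + 1·y_design = 14.
Solving: y_airtime = 9, y_design = 5.
Δz = y_design·Δb = 5 × (5) = 25, so new z* = 1999 + 25 = 2024.

2024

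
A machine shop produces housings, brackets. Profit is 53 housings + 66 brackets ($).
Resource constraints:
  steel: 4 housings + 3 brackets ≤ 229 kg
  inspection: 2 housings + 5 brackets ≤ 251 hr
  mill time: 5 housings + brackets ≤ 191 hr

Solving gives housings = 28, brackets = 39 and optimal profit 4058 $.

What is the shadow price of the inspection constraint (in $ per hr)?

7.5

Binding: steel and inspection. Non-binding: mill time (12 unused).
Slack constraints have shadow price 0 (complementary slackness).
From A_Bᵀ y = c: 4·y_steel + 2·y_inspection = 53; 3·y_steel + 5·y_inspection = 66.
→ y_steel = 9.5 and y_inspection = 7.5.
Shadow price of inspection = 7.5.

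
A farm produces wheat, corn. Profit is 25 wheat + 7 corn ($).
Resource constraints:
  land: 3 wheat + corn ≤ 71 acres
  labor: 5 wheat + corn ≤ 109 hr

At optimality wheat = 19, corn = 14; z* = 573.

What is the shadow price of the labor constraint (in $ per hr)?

Both land and labor are binding at x*.
From A_Bᵀ y = c: 3·y_land + 5·y_labor = 25; 1·y_land + 1·y_labor = 7.
→ y_land = 5 and y_labor = 2.
Shadow price of labor = 2.

2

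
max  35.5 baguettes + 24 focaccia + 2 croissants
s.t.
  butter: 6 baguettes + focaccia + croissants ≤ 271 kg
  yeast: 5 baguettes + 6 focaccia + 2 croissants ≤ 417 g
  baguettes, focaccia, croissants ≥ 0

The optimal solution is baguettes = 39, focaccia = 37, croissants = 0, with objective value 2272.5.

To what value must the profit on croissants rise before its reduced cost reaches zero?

Both butter and yeast are binding at x*.
Dual feasibility on the basic columns requires 6·y_butter + 5·y_yeast = 35.5, 1·y_butter + 6·y_yeast = 24.
→ y_butter = 3 and y_yeast = 3.5.
croissants enters the basis when its profit ≥ yᵀa₃ = 3·1 + 3.5·2 = 10.

10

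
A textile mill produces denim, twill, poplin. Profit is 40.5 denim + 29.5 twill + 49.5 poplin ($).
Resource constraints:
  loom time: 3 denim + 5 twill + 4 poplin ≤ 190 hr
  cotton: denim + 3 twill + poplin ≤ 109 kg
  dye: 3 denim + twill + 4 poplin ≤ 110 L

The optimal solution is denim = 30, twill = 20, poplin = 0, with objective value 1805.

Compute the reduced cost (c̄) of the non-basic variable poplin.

Check each constraint at x*: loom time 190/190 (tight); cotton 90/109 (slack 19); dye 110/110 (tight).
By complementary slackness, y = 0 for the non-binding constraint.
From A_Bᵀ y = c: 3·y_loom time + 3·y_dye = 40.5; 5·y_loom time + 1·y_dye = 29.5.
→ y_loom time = 4 and y_dye = 9.5.
Reduced cost of poplin: c₃ − yᵀa₃ = 49.5 − (4·4 + 9.5·4) = 49.5 − 54 = -4.5.

-4.5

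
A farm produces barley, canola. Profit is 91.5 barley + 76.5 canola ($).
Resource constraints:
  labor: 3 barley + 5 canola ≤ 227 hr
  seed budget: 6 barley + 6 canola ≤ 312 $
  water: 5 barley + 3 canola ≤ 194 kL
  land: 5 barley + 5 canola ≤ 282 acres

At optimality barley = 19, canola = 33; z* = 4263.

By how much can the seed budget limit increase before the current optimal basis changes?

Binding constraints: seed budget, water. The basis is B = [[6,6],[5,3]] with det -12.
Per unit increase in seed budget, x* moves by d = (-0.25, 0.4167).
The basis stays optimal until labor becomes binding; allowable increase = 3.75 $.

3.75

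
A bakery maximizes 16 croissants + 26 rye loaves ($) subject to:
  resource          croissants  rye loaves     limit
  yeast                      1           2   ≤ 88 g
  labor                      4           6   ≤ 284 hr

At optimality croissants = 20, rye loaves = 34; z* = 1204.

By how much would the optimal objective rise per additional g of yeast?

4

Check each constraint at x*: yeast 88/88 (tight); labor 284/284 (tight).
Dual feasibility on the basic columns requires 1·y_yeast + 4·y_labor = 16, 2·y_yeast + 6·y_labor = 26.
→ y_yeast = 4 and y_labor = 3.
Shadow price of yeast = 4.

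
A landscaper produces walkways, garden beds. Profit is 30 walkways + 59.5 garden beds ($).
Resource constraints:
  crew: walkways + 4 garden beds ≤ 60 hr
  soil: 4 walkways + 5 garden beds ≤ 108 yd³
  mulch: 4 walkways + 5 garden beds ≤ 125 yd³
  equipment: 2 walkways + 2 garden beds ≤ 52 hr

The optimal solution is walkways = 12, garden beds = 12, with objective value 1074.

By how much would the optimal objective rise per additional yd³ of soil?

Check each constraint at x*: crew 60/60 (tight); soil 108/108 (tight); mulch 108/125 (slack 17); equipment 48/52 (slack 4).
By complementary slackness, y = 0 for the non-binding constraints.
The binding rows give the dual system: 1·y_crew + 4·y_soil = 30 and 4·y_crew + 5·y_soil = 59.5.
This yields shadow prices y_crew = 8, y_soil = 5.5.
Shadow price of soil = 5.5.

5.5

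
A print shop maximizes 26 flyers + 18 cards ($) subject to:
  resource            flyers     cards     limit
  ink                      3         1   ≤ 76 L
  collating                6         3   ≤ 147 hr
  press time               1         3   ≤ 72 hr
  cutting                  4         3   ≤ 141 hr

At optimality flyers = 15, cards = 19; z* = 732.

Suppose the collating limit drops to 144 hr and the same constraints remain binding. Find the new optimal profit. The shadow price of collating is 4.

720

Δb = -3, so new z* = 732 + (4)·(-3) = 732 − 12 = 720.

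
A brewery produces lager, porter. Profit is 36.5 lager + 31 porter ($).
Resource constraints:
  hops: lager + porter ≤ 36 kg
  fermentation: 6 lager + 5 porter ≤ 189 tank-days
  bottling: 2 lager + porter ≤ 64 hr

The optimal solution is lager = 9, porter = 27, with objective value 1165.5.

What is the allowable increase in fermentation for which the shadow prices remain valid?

Binding constraints: hops, fermentation. The basis is B = [[1,1],[6,5]] with det -1.
Per unit increase in fermentation, x* moves by d = (1, -1).
The basis stays optimal until bottling becomes binding; allowable increase = 19 tank-days.

19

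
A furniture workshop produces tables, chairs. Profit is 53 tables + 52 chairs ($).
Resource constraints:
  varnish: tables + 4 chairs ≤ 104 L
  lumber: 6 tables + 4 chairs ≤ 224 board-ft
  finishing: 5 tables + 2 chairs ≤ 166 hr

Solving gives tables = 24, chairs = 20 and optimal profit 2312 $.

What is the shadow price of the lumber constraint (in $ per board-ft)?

8

Binding: varnish and lumber. Non-binding: finishing (6 unused).
By complementary slackness, y = 0 for the non-binding constraint.
Dual feasibility on the basic columns requires 1·y_varnish + 6·y_lumber = 53, 4·y_varnish + 4·y_lumber = 52.
This yields shadow prices y_varnish = 5, y_lumber = 8.
Shadow price of lumber = 8.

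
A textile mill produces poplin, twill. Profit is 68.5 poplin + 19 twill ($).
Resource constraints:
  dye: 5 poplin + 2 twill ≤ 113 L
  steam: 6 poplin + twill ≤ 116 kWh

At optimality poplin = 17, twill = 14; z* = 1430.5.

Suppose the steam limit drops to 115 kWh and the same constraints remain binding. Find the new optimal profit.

Both dye and steam are binding at x*.
From A_Bᵀ y = c: 5·y_dye + 6·y_steam = 68.5; 2·y_dye + 1·y_steam = 19.
Solving: y_dye = 6.5, y_steam = 6.
Δz = y_steam·Δb = 6 × (-1) = -6, so new z* = 1430.5 − 6 = 1424.5.

1424.5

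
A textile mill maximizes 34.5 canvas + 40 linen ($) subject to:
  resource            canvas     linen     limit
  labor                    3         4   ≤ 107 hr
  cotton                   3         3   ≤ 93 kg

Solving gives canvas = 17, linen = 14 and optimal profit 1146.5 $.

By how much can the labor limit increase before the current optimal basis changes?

17

Binding constraints: labor, cotton. The basis is B = [[3,4],[3,3]] with det -3.
Per unit increase in labor, x* moves by d = (-1, 1).
The basis stays optimal until canvas reaches 0; allowable increase = 17 hr.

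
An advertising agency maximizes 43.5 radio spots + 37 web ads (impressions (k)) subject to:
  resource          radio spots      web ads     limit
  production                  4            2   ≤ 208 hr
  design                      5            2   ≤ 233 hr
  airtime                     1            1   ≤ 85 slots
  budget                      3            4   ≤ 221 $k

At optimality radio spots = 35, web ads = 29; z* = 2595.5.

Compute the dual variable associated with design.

4.5

At the optimum: production uses 198 of 208 (slack = 10); design uses 233 of 233 (binding); airtime uses 64 of 85 (slack = 21); budget uses 221 of 221 (binding).
Slack constraints have shadow price 0 (complementary slackness).
Dual feasibility on the basic columns requires 5·y_design + 3·y_budget = 43.5, 2·y_design + 4·y_budget = 37.
This yields shadow prices y_design = 4.5, y_budget = 7.
Shadow price of design = 4.5.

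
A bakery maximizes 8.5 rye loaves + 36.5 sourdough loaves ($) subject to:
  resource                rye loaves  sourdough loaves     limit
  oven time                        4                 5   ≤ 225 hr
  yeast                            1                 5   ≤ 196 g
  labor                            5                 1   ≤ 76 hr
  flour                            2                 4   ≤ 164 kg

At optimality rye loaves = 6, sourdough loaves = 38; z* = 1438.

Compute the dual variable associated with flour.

Binding: yeast and flour. Non-binding: oven time (11 unused), labor (8 unused).
Since oven time, labor are not tight, their duals are 0.
The binding rows give the dual system: 1·y_yeast + 2·y_flour = 8.5 and 5·y_yeast + 4·y_flour = 36.5.
This yields shadow prices y_yeast = 6.5, y_flour = 1.
Shadow price of flour = 1.

1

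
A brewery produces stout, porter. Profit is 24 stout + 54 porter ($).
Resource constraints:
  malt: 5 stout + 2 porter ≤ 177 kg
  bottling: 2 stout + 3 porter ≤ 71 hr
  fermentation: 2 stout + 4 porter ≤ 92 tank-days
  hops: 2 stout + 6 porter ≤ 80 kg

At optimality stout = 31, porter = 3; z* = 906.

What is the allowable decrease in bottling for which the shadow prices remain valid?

31

Binding constraints: bottling, hops. The basis is B = [[2,3],[2,6]] with det 6.
Per unit decrease in bottling, x* moves by d = (-1, 0.3333).
The basis stays optimal until stout reaches 0; allowable decrease = 31 hr.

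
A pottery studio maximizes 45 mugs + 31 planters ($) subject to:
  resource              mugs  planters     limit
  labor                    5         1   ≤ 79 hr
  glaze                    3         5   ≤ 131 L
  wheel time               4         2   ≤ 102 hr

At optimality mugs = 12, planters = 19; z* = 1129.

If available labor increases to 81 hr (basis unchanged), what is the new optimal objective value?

1141

Binding: labor and glaze. Non-binding: wheel time (16 unused).
Since wheel time is not tight, its dual is 0.
From A_Bᵀ y = c: 5·y_labor + 3·y_glaze = 45; 1·y_labor + 5·y_glaze = 31.
Solving: y_labor = 6, y_glaze = 5.
Δz = y_labor·Δb = 6 × (2) = 12, so new z* = 1129 + 12 = 1141.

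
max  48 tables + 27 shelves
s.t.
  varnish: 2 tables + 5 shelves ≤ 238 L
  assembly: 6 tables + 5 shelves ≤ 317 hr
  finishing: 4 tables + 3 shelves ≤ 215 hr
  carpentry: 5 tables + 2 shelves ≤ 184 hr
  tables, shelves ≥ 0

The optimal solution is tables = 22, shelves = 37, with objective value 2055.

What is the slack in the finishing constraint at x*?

16

finishing used = 4·22 + 3·37 = 199; slack = 215 − 199 = 16.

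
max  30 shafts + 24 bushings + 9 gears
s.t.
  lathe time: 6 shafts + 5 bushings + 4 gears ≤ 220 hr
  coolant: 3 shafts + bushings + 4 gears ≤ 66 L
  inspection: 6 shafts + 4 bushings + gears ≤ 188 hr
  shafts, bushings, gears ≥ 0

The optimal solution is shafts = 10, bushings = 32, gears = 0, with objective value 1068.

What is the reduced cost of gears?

At the optimum: lathe time uses 220 of 220 (binding); coolant uses 62 of 66 (slack = 4); inspection uses 188 of 188 (binding).
Slack constraints have shadow price 0 (complementary slackness).
Dual feasibility on the basic columns requires 6·y_lathe time + 6·y_inspection = 30, 5·y_lathe time + 4·y_inspection = 24.
Solving: y_lathe time = 4, y_inspection = 1.
Reduced cost of gears: c₃ − yᵀa₃ = 9 − (4·4 + 1·1) = 9 − 17 = -8.

-8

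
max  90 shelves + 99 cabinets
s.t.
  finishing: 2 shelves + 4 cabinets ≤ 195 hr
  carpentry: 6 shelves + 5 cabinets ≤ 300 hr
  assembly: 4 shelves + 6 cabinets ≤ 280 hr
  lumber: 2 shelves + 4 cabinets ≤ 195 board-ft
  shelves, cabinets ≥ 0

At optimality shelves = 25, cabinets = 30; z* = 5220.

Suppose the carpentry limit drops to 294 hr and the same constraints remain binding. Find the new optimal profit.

Check each constraint at x*: finishing 170/195 (slack 25); carpentry 300/300 (tight); assembly 280/280 (tight); lumber 170/195 (slack 25).
By complementary slackness, y = 0 for the non-binding constraints.
Dual feasibility on the basic columns requires 6·y_carpentry + 4·y_assembly = 90, 5·y_carpentry + 6·y_assembly = 99.
→ y_carpentry = 9 and y_assembly = 9.
Δz = y_carpentry·Δb = 9 × (-6) = -54, so new z* = 5220 − 54 = 5166.

5166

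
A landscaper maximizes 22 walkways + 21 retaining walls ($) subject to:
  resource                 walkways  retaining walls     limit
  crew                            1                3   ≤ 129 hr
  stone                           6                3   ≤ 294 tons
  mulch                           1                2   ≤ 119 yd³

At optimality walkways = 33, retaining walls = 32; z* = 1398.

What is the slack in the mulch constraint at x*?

22

mulch used = 1·33 + 2·32 = 97; slack = 119 − 97 = 22.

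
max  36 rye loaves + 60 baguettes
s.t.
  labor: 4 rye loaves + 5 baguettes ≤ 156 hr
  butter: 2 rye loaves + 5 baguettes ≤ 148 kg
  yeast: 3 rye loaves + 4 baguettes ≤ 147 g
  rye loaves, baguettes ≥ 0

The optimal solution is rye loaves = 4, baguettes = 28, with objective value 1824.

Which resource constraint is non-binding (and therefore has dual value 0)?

yeast

labor: 156/156 (binding)
butter: 148/148 (binding)
yeast: 124/147 (slack 23)
By complementary slackness, a constraint with positive slack has shadow price 0 → yeast.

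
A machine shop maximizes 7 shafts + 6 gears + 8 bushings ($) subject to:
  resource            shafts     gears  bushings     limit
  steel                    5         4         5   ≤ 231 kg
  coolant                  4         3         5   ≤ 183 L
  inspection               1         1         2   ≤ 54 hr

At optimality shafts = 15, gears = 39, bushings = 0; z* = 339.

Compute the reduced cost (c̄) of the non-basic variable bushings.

Binding: steel and inspection. Non-binding: coolant (6 unused).
By complementary slackness, y = 0 for the non-binding constraint.
The binding rows give the dual system: 5·y_steel + 1·y_inspection = 7 and 4·y_steel + 1·y_inspection = 6.
Solving: y_steel = 1, y_inspection = 2.
Reduced cost of bushings: c₃ − yᵀa₃ = 8 − (1·5 + 2·2) = 8 − 9 = -1.

-1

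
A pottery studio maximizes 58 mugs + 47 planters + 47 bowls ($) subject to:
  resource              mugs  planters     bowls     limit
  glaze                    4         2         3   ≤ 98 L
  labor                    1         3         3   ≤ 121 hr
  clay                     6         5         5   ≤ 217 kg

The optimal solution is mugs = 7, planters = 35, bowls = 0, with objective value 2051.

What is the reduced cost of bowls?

-1

Check each constraint at x*: glaze 98/98 (tight); labor 112/121 (slack 9); clay 217/217 (tight).
Since labor is not tight, its dual is 0.
Dual feasibility on the basic columns requires 4·y_glaze + 6·y_clay = 58, 2·y_glaze + 5·y_clay = 47.
→ y_glaze = 1 and y_clay = 9.
Reduced cost of bowls: c₃ − yᵀa₃ = 47 − (1·3 + 9·5) = 47 − 48 = -1.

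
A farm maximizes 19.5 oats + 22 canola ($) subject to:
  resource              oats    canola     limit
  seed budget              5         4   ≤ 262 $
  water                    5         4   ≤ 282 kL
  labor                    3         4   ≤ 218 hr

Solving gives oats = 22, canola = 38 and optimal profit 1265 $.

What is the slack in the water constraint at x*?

20

water used = 5·22 + 4·38 = 262; slack = 282 − 262 = 20.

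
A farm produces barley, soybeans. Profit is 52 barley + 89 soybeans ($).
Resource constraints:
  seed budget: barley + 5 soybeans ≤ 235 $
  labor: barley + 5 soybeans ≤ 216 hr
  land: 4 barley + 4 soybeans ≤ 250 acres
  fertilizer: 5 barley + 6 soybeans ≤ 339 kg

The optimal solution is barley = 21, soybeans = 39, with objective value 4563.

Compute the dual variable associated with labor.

Check each constraint at x*: seed budget 216/235 (slack 19); labor 216/216 (tight); land 240/250 (slack 10); fertilizer 339/339 (tight).
By complementary slackness, y = 0 for the non-binding constraints.
The binding rows give the dual system: 1·y_labor + 5·y_fertilizer = 52 and 5·y_labor + 6·y_fertilizer = 89.
Solving: y_labor = 7, y_fertilizer = 9.
Shadow price of labor = 7.

7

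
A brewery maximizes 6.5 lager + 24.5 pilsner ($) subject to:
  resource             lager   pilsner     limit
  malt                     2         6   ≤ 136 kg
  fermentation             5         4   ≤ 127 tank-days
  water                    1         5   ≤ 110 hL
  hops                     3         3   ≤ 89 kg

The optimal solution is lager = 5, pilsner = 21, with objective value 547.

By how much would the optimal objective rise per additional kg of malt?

2

Check each constraint at x*: malt 136/136 (tight); fermentation 109/127 (slack 18); water 110/110 (tight); hops 78/89 (slack 11).
Slack constraints have shadow price 0 (complementary slackness).
The binding rows give the dual system: 2·y_malt + 1·y_water = 6.5 and 6·y_malt + 5·y_water = 24.5.
This yields shadow prices y_malt = 2, y_water = 2.5.
Shadow price of malt = 2.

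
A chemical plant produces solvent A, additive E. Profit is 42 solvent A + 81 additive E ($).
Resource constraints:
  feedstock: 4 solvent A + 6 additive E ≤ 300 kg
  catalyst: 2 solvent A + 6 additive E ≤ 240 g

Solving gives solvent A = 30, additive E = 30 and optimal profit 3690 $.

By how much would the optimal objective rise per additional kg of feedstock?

7.5

Check each constraint at x*: feedstock 300/300 (tight); catalyst 240/240 (tight).
The binding rows give the dual system: 4·y_feedstock + 2·y_catalyst = 42 and 6·y_feedstock + 6·y_catalyst = 81.
→ y_feedstock = 7.5 and y_catalyst = 6.
Shadow price of feedstock = 7.5.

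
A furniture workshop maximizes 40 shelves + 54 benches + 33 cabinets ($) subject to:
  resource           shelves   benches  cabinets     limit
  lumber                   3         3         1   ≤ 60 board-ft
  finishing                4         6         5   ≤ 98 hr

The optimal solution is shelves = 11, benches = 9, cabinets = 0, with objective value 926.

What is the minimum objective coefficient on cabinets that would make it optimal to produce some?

Both lumber and finishing are binding at x*.
From A_Bᵀ y = c: 3·y_lumber + 4·y_finishing = 40; 3·y_lumber + 6·y_finishing = 54.
This yields shadow prices y_lumber = 4, y_finishing = 7.
cabinets enters the basis when its profit ≥ yᵀa₃ = 4·1 + 7·5 = 39.

39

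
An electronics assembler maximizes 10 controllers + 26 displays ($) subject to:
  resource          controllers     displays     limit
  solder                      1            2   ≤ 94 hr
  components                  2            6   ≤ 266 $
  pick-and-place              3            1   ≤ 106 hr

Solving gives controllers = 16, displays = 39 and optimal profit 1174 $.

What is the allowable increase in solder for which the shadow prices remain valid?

Binding constraints: solder, components. The basis is B = [[1,2],[2,6]] with det 2.
Per unit increase in solder, x* moves by d = (3, -1).
The basis stays optimal until pick-and-place becomes binding; allowable increase = 2.375 hr.

2.375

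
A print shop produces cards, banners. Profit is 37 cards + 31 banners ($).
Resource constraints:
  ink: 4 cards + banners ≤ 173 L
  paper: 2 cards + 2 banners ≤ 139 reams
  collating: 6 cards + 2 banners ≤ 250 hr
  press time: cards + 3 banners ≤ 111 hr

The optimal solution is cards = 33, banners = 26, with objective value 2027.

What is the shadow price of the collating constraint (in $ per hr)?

Check each constraint at x*: ink 158/173 (slack 15); paper 118/139 (slack 21); collating 250/250 (tight); press time 111/111 (tight).
By complementary slackness, y = 0 for the non-binding constraints.
Dual feasibility on the basic columns requires 6·y_collating + 1·y_press time = 37, 2·y_collating + 3·y_press time = 31.
→ y_collating = 5 and y_press time = 7.
Shadow price of collating = 5.

5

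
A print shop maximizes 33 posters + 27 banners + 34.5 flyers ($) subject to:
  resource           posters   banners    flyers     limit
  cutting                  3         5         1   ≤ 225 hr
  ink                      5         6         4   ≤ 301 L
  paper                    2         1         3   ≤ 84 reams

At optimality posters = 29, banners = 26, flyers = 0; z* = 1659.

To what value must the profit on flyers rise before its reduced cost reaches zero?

At the optimum: cutting uses 217 of 225 (slack = 8); ink uses 301 of 301 (binding); paper uses 84 of 84 (binding).
Since cutting is not tight, its dual is 0.
The binding rows give the dual system: 5·y_ink + 2·y_paper = 33 and 6·y_ink + 1·y_paper = 27.
Solving: y_ink = 3, y_paper = 9.
flyers enters the basis when its profit ≥ yᵀa₃ = 3·4 + 9·3 = 39.

39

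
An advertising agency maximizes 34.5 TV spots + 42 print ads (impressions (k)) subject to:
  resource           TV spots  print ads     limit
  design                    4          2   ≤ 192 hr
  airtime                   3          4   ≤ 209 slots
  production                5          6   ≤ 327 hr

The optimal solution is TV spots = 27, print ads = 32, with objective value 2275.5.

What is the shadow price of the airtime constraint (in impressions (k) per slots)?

1.5

Check each constraint at x*: design 172/192 (slack 20); airtime 209/209 (tight); production 327/327 (tight).
Since design is not tight, its dual is 0.
Dual feasibility on the basic columns requires 3·y_airtime + 5·y_production = 34.5, 4·y_airtime + 6·y_production = 42.
→ y_airtime = 1.5 and y_production = 6.
Shadow price of airtime = 1.5.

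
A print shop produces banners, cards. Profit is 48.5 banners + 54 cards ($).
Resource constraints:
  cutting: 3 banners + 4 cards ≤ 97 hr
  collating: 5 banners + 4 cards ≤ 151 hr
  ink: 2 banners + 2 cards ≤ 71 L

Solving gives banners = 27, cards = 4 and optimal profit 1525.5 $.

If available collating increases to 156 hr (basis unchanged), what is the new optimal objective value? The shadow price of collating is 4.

1545.5

Δb = 5, so new z* = 1525.5 + (4)·(5) = 1525.5 + 20 = 1545.5.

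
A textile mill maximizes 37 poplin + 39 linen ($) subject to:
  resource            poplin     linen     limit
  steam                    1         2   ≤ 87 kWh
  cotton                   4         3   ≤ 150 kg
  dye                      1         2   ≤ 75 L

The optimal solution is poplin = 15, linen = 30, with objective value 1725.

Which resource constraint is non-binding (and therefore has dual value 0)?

steam: 75/87 (slack 12)
cotton: 150/150 (binding)
dye: 75/75 (binding)
By complementary slackness, a constraint with positive slack has shadow price 0 → steam.

steam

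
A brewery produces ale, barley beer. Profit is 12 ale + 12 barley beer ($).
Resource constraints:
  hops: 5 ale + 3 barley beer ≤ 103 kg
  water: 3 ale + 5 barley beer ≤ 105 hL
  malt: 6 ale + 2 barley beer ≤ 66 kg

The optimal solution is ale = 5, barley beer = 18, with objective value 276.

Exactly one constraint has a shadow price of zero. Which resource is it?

hops: 79/103 (slack 24)
water: 105/105 (binding)
malt: 66/66 (binding)
By complementary slackness, a constraint with positive slack has shadow price 0 → hops.

hops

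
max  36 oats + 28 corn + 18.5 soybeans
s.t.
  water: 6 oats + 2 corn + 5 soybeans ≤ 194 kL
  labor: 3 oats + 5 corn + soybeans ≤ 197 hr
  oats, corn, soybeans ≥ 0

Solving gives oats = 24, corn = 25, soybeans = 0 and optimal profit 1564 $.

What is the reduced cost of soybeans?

At the optimum: water uses 194 of 194 (binding); labor uses 197 of 197 (binding).
From A_Bᵀ y = c: 6·y_water + 3·y_labor = 36; 2·y_water + 5·y_labor = 28.
→ y_water = 4 and y_labor = 4.
Reduced cost of soybeans: c₃ − yᵀa₃ = 18.5 − (4·5 + 4·1) = 18.5 − 24 = -5.5.

-5.5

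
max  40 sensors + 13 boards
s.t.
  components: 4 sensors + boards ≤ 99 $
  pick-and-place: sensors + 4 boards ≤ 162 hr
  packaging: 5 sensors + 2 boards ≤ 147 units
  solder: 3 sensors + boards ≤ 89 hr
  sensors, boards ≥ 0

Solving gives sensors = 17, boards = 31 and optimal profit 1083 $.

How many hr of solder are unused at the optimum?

7

solder used = 3·17 + 1·31 = 82; slack = 89 − 82 = 7.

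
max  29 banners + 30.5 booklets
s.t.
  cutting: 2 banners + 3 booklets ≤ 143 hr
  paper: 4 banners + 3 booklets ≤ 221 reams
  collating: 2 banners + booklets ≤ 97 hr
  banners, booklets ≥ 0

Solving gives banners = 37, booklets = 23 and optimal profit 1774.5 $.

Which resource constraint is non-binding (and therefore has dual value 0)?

cutting: 143/143 (binding)
paper: 217/221 (slack 4)
collating: 97/97 (binding)
By complementary slackness, a constraint with positive slack has shadow price 0 → paper.

paper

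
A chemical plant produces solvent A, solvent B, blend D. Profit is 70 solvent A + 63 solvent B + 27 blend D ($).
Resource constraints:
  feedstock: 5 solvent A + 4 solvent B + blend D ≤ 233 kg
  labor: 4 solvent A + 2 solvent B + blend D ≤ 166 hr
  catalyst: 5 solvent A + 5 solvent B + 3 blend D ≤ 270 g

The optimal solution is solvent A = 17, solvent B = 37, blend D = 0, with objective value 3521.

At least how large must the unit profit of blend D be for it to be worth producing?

Binding: feedstock and catalyst. Non-binding: labor (24 unused).
By complementary slackness, y = 0 for the non-binding constraint.
The binding rows give the dual system: 5·y_feedstock + 5·y_catalyst = 70 and 4·y_feedstock + 5·y_catalyst = 63.
→ y_feedstock = 7 and y_catalyst = 7.
blend D enters the basis when its profit ≥ yᵀa₃ = 7·1 + 7·3 = 28.

28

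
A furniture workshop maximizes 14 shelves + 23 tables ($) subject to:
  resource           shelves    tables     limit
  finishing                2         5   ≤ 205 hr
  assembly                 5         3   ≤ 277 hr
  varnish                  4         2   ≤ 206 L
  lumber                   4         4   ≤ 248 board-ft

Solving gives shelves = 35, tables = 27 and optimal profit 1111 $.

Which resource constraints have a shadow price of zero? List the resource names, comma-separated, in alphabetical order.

assembly, varnish

finishing: 205/205 (binding)
assembly: 256/277 (slack 21)
varnish: 194/206 (slack 12)
lumber: 248/248 (binding)
By complementary slackness, a constraint with positive slack has shadow price 0 → assembly, varnish.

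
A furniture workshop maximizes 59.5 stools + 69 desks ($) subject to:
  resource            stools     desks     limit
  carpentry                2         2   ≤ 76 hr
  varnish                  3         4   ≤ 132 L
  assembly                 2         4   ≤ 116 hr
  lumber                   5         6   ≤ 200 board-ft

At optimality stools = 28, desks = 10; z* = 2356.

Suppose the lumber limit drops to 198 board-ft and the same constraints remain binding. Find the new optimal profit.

Binding: carpentry and lumber. Non-binding: varnish (8 unused), assembly (20 unused).
By complementary slackness, y = 0 for the non-binding constraints.
The binding rows give the dual system: 2·y_carpentry + 5·y_lumber = 59.5 and 2·y_carpentry + 6·y_lumber = 69.
Solving: y_carpentry = 6, y_lumber = 9.5.
Δz = y_lumber·Δb = 9.5 × (-2) = -19, so new z* = 2356 − 19 = 2337.

2337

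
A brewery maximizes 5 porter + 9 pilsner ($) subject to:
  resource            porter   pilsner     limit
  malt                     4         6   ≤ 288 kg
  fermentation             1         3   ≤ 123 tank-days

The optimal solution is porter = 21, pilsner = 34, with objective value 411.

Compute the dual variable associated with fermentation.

1

Both malt and fermentation are binding at x*.
Dual feasibility on the basic columns requires 4·y_malt + 1·y_fermentation = 5, 6·y_malt + 3·y_fermentation = 9.
Solving: y_malt = 1, y_fermentation = 1.
Shadow price of fermentation = 1.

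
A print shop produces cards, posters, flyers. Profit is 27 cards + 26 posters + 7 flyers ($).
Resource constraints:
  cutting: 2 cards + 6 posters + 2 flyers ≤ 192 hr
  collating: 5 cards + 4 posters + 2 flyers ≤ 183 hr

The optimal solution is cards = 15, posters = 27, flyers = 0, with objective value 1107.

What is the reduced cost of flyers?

Both cutting and collating are binding at x*.
The binding rows give the dual system: 2·y_cutting + 5·y_collating = 27 and 6·y_cutting + 4·y_collating = 26.
→ y_cutting = 1 and y_collating = 5.
Reduced cost of flyers: c₃ − yᵀa₃ = 7 − (1·2 + 5·2) = 7 − 12 = -5.

-5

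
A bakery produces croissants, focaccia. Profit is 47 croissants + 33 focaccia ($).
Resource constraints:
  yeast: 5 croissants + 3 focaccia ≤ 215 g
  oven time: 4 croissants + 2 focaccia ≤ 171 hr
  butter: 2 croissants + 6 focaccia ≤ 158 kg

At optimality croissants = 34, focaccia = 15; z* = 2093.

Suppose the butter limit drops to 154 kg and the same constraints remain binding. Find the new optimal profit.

Binding: yeast and butter. Non-binding: oven time (5 unused).
Slack constraints have shadow price 0 (complementary slackness).
Dual feasibility on the basic columns requires 5·y_yeast + 2·y_butter = 47, 3·y_yeast + 6·y_butter = 33.
Solving: y_yeast = 9, y_butter = 1.
Δz = y_butter·Δb = 1 × (-4) = -4, so new z* = 2093 − 4 = 2089.

2089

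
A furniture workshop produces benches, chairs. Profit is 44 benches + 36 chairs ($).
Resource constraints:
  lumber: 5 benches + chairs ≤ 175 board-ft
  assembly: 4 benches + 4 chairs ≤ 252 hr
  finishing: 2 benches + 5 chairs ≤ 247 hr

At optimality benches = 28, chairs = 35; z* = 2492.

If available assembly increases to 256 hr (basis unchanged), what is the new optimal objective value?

2526

Binding: lumber and assembly. Non-binding: finishing (16 unused).
Since finishing is not tight, its dual is 0.
From A_Bᵀ y = c: 5·y_lumber + 4·y_assembly = 44; 1·y_lumber + 4·y_assembly = 36.
→ y_lumber = 2 and y_assembly = 8.5.
Δz = y_assembly·Δb = 8.5 × (4) = 34, so new z* = 2492 + 34 = 2526.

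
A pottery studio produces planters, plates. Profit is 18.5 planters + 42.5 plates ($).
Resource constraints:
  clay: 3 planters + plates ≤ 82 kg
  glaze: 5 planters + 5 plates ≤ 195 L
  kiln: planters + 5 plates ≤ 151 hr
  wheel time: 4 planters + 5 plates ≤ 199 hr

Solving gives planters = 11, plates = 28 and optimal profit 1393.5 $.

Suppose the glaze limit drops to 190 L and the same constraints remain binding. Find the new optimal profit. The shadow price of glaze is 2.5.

Δb = -5, so new z* = 1393.5 + (2.5)·(-5) = 1393.5 − 12.5 = 1381.

1381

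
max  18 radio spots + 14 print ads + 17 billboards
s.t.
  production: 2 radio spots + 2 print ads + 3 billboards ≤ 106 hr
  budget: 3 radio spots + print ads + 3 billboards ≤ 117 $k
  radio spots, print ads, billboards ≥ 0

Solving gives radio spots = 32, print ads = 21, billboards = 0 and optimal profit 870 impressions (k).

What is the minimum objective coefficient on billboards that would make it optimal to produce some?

Check each constraint at x*: production 106/106 (tight); budget 117/117 (tight).
The binding rows give the dual system: 2·y_production + 3·y_budget = 18 and 2·y_production + 1·y_budget = 14.
This yields shadow prices y_production = 6, y_budget = 2.
billboards enters the basis when its profit ≥ yᵀa₃ = 6·3 + 2·3 = 24.

24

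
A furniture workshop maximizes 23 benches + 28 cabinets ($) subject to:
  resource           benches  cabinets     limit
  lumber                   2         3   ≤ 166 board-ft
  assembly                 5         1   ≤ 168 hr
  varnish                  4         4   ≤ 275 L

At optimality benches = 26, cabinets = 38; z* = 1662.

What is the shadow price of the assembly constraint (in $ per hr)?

Check each constraint at x*: lumber 166/166 (tight); assembly 168/168 (tight); varnish 256/275 (slack 19).
Slack constraints have shadow price 0 (complementary slackness).
The binding rows give the dual system: 2·y_lumber + 5·y_assembly = 23 and 3·y_lumber + 1·y_assembly = 28.
Solving: y_lumber = 9, y_assembly = 1.
Shadow price of assembly = 1.

1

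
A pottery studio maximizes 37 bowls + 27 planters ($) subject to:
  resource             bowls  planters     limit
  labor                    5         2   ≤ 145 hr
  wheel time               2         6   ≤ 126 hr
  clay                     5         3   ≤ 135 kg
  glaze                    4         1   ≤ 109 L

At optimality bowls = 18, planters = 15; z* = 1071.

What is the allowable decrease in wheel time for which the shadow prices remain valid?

72

Binding constraints: wheel time, clay. The basis is B = [[2,6],[5,3]] with det -24.
Per unit decrease in wheel time, x* moves by d = (0.125, -0.2083).
The basis stays optimal until planters reaches 0; allowable decrease = 72 hr.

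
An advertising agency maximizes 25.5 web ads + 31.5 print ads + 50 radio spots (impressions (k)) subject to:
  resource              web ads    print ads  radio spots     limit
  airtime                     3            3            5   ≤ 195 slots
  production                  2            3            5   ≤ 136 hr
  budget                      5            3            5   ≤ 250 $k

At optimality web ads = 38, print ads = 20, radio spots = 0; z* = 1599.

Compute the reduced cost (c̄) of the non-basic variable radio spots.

-2.5

Check each constraint at x*: airtime 174/195 (slack 21); production 136/136 (tight); budget 250/250 (tight).
Slack constraints have shadow price 0 (complementary slackness).
From A_Bᵀ y = c: 2·y_production + 5·y_budget = 25.5; 3·y_production + 3·y_budget = 31.5.
This yields shadow prices y_production = 9, y_budget = 1.5.
Reduced cost of radio spots: c₃ − yᵀa₃ = 50 − (9·5 + 1.5·5) = 50 − 52.5 = -2.5.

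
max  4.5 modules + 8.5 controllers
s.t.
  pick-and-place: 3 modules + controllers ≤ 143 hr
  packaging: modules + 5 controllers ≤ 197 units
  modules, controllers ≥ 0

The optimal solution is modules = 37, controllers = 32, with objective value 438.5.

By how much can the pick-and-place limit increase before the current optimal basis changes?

Binding constraints: pick-and-place, packaging. The basis is B = [[3,1],[1,5]] with det 14.
Per unit increase in pick-and-place, x* moves by d = (0.3571, -0.0714).
The basis stays optimal until controllers reaches 0; allowable increase = 448 hr.

448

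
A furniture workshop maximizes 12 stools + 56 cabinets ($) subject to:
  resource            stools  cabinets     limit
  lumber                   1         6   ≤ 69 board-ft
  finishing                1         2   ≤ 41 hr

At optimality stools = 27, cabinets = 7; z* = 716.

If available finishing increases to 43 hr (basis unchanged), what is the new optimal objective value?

Check each constraint at x*: lumber 69/69 (tight); finishing 41/41 (tight).
Dual feasibility on the basic columns requires 1·y_lumber + 1·y_finishing = 12, 6·y_lumber + 2·y_finishing = 56.
Solving: y_lumber = 8, y_finishing = 4.
Δz = y_finishing·Δb = 4 × (2) = 8, so new z* = 716 + 8 = 724.

724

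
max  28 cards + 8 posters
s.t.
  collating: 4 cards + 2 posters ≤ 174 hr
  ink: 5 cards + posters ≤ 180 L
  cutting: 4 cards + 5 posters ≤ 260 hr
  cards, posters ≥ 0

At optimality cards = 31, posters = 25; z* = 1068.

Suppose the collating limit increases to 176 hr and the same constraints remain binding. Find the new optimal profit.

1072

At the optimum: collating uses 174 of 174 (binding); ink uses 180 of 180 (binding); cutting uses 249 of 260 (slack = 11).
By complementary slackness, y = 0 for the non-binding constraint.
Dual feasibility on the basic columns requires 4·y_collating + 5·y_ink = 28, 2·y_collating + 1·y_ink = 8.
Solving: y_collating = 2, y_ink = 4.
Δz = y_collating·Δb = 2 × (2) = 4, so new z* = 1068 + 4 = 1072.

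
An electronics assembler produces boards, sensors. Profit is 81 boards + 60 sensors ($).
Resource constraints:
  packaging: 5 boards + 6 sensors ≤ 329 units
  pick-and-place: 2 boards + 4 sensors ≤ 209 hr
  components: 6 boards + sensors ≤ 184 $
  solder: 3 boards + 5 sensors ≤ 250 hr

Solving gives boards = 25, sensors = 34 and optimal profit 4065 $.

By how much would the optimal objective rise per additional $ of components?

Binding: packaging and components. Non-binding: pick-and-place (23 unused), solder (5 unused).
Since pick-and-place, solder are not tight, their duals are 0.
From A_Bᵀ y = c: 5·y_packaging + 6·y_components = 81; 6·y_packaging + 1·y_components = 60.
Solving: y_packaging = 9, y_components = 6.
Shadow price of components = 6.

6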